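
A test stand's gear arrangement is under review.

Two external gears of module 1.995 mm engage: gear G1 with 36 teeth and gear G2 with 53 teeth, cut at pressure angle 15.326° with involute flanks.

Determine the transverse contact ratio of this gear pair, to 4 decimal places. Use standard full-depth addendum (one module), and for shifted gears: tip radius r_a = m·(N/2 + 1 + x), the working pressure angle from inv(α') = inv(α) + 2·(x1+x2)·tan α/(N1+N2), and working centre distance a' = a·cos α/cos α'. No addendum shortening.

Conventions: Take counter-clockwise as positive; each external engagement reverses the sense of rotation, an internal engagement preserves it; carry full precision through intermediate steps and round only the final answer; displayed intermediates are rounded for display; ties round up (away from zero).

2.0174

topology: single-mesh involute geometry — m = 1.995, 36T/53T pair
base radii: r_b1 = 34.632953, r_b2 = 50.987404
tip radii: r_a1 = 37.905000, r_a2 = 54.862500
no profile shift: α' = α, a' = a
action lengths: √(r_a1²−r_b1²) = 15.406089, √(r_a2²−r_b2²) = 20.252866
base pitch p_b = π·m·cos α = 6.044591
CR = (15.406089 + 20.252866 − 88.777500·sin 15.32600°)/6.044591 = 2.017359
contact ratio ≈ 2.0174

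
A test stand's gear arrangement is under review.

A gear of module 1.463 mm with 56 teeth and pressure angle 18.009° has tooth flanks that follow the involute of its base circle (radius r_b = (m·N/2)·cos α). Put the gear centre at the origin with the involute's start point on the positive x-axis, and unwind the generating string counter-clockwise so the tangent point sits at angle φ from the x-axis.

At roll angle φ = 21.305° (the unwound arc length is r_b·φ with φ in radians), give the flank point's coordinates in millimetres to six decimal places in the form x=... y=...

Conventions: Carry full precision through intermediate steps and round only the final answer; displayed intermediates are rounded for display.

x=41.557942 y=0.658454

single-mesh involute tooth geometry (56T wheel at module 1.463)
pitch radius r_p = m·N/2 = 1.463·56/2 = 40.964000
base radius r_b = r_p·cos α = 40.964000·cos 18.009° = 38.957090
roll angle φ = 21.305° = 0.37184240 rad
x = r_b·(cos φ + φ·sin φ) = 41.557942
y = r_b·(sin φ − φ·cos φ) = 0.658454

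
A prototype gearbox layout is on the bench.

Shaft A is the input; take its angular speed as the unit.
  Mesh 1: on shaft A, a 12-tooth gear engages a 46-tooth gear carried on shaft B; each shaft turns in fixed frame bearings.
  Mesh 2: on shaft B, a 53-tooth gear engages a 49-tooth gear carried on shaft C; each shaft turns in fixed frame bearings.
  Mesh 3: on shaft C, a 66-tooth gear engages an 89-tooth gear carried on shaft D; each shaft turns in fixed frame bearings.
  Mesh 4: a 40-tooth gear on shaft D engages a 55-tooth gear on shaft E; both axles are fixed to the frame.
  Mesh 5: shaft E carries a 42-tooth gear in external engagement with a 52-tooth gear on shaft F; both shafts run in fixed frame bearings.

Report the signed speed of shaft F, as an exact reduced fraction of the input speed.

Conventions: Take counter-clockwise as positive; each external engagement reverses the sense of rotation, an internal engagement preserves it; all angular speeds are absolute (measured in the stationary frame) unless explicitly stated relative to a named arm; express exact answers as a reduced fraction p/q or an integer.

5-mesh fixed-axis compound train (all bearings frame-fixed)
mesh 1 [12T→46T]: |ω|/ω_in = 1×12/46 = 6/23, sense flips to −
mesh 2 [53T→49T]: |ω|/ω_in = (6/23)×53/49 = 318/1127, sense flips to +
mesh 3 [66T→89T]: |ω|/ω_in = (318/1127)×66/89 = 20988/100303, sense flips to −
mesh 4 [40T→55T]: |ω|/ω_in = (20988/100303)×40/55 = 15264/100303, sense flips to +
mesh 5 [42T→52T]: |ω|/ω_in = (15264/100303)×42/52 = 22896/186277, sense flips to −
signed output speed (× input speed) = -22896/186277

-22896/186277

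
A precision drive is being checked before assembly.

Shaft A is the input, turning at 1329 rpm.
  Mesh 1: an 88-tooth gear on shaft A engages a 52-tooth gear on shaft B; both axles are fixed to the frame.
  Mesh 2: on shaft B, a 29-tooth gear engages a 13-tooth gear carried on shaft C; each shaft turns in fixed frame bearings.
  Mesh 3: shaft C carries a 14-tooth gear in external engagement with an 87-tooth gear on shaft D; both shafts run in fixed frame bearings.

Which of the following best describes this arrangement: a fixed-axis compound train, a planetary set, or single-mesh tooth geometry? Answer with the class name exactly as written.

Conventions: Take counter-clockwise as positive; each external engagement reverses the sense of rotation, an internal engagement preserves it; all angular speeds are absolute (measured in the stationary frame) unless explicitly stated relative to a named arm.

3-mesh fixed-axis compound train (all bearings frame-fixed)
classification: fixed-axis compound train

fixed-axis compound train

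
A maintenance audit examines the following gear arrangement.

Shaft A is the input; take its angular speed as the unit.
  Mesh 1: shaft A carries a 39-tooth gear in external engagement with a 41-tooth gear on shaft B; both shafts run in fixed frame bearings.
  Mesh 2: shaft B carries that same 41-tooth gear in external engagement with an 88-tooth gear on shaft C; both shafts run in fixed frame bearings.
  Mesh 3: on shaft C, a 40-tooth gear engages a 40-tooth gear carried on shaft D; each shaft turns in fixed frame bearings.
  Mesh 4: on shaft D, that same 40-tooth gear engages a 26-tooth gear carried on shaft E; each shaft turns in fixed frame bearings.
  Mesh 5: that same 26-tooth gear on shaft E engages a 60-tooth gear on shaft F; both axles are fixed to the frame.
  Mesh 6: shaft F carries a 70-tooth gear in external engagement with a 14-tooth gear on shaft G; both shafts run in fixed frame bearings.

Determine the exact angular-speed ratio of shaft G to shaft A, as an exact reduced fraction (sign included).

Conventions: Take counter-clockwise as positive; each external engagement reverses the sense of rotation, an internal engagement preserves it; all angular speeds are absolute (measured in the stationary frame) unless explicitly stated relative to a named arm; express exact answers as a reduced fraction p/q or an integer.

65/44

class = fixed-axis compound train [6 meshes; 6 ratios multiply, 6 sense flips]
mesh 1 [39T→41T]: running ratio 39/41, sense −
mesh 2 [41T→88T]: running ratio 39/88, sense +
mesh 3 [40T→40T]: running ratio 39/88, sense −
mesh 4 [40T→26T]: running ratio 15/22, sense +
mesh 5 [26T→60T]: running ratio 13/44, sense −
mesh 6 [70T→14T]: running ratio 65/44, sense +
ω_out/ω_in = 65/44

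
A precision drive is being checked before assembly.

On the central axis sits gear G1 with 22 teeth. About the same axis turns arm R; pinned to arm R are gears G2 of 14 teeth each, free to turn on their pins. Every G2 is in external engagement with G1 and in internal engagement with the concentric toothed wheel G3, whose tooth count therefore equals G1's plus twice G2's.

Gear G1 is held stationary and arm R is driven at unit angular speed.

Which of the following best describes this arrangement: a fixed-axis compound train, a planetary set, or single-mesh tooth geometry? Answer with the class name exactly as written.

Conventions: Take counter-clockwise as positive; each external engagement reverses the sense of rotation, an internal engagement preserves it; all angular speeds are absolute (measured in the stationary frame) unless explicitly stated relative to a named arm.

class = planetary set [G3 = 22+2·14 = 50; Willis about the carrier]
classification: planetary set

planetary set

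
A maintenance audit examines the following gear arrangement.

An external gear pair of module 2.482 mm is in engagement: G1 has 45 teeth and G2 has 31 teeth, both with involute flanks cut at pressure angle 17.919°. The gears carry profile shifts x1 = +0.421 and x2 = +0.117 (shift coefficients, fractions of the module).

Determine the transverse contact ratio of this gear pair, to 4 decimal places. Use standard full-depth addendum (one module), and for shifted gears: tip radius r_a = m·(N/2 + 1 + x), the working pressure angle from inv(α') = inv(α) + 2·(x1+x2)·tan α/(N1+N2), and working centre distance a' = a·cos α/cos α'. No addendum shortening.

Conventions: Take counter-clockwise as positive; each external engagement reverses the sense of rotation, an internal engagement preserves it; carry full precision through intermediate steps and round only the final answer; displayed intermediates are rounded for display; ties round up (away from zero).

1.6995

recognized (one external pair, fixed centres): single-mesh tooth geometry, m = 2.482, N1 = 45, N2 = 31
base radii: r_b1 = 53.136095, r_b2 = 36.604865
tip radii: r_a1 = 59.371922, r_a2 = 41.243394
inv(α') = inv(17.919°) + 2·(+0.421+0.117)·tan α/(45+31) = 0.01518996  ⇒  α' = 20.12269°
a' = a·cos α / cos α' = 94.3160·cos 17.919°/cos 20.12269° = 95.575045
action lengths: √(r_a1²−r_b1²) = 26.487366, √(r_a2²−r_b2²) = 19.002668
base pitch p_b = π·m·cos α = 7.419198
CR = (26.487366 + 19.002668 − 95.575045·sin 20.12269°)/7.419198 = 1.699536
contact ratio ≈ 1.6995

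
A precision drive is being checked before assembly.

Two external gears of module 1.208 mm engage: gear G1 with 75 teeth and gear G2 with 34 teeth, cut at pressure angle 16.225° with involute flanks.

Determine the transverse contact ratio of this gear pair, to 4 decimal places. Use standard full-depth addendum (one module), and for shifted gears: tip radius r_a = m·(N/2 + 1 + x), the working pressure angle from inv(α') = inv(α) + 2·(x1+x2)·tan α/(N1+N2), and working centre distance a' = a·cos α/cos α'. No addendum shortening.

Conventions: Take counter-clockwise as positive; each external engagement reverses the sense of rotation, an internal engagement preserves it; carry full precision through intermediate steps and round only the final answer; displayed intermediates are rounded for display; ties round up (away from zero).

recognized (one external pair, fixed centres): single-mesh tooth geometry, m = 1.208, N1 = 75, N2 = 34
base radii: r_b1 = 43.495785, r_b2 = 19.718089
tip radii: r_a1 = 46.508000, r_a2 = 21.744000
no profile shift: α' = α, a' = a
action lengths: √(r_a1²−r_b1²) = 16.465440, √(r_a2²−r_b2²) = 9.165069
base pitch p_b = π·m·cos α = 3.643894
CR = (16.465440 + 9.165069 − 65.836000·sin 16.22500°)/3.643894 = 1.985586
contact ratio ≈ 1.9856

1.9856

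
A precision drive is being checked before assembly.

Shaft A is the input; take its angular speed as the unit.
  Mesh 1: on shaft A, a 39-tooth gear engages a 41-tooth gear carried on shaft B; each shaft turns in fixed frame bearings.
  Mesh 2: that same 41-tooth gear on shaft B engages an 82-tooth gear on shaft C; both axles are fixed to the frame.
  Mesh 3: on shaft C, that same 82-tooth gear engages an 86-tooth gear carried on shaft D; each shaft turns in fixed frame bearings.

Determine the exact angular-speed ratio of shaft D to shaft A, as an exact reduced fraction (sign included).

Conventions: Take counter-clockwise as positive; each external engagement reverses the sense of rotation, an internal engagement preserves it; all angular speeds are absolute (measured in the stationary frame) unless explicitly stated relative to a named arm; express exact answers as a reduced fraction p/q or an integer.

-39/86

class = fixed-axis compound train [3 meshes; 3 ratios multiply, 3 sense flips]
mesh 1 [39T→41T]: running ratio 39/41, sense −
mesh 2 [41T→82T]: running ratio 39/82, sense +
mesh 3 [82T→86T]: running ratio 39/86, sense −
ω_out/ω_in = -39/86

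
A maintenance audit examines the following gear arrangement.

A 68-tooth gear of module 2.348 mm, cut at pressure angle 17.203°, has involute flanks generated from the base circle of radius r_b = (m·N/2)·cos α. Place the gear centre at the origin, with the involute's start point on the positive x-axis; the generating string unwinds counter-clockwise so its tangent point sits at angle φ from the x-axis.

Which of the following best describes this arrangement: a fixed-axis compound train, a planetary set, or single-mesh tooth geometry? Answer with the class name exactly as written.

class = single-mesh tooth geometry [base-circle involute, m = 2.348, 68T]
classification: single-mesh tooth geometry

single-mesh tooth geometry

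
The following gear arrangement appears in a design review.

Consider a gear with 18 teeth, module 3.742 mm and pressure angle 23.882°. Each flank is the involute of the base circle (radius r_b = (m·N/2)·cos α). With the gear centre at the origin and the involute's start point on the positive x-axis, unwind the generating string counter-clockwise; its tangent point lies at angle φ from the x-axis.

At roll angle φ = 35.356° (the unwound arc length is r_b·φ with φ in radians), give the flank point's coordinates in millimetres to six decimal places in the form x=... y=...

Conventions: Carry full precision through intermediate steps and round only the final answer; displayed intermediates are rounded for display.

class = single-mesh tooth geometry [base-circle involute, m = 3.742, 18T]
pitch radius r_p = m·N/2 = 3.742·18/2 = 33.678000
base radius r_b = r_p·cos α = 33.678000·cos 23.882° = 30.794530
roll angle φ = 35.356° = 0.61707861 rad
x = r_b·(cos φ + φ·sin φ) = 36.111145
y = r_b·(sin φ − φ·cos φ) = 2.321376

x=36.111145 y=2.321376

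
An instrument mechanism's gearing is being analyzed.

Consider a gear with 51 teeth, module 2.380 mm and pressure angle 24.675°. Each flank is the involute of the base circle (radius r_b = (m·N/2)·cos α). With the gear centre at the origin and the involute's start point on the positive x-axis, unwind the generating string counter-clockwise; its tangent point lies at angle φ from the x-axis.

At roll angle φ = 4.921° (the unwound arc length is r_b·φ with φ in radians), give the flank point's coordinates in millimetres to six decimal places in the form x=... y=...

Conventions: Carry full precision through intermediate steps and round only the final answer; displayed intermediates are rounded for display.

class = single-mesh tooth geometry [base-circle involute, m = 2.380, 51T]
pitch radius r_p = m·N/2 = 2.380·51/2 = 60.690000
base radius r_b = r_p·cos α = 60.690000·cos 24.675° = 55.148422
roll angle φ = 4.921° = 0.08588765 rad
x = r_b·(cos φ + φ·sin φ) = 55.351453
y = r_b·(sin φ − φ·cos φ) = 0.011638

x=55.351453 y=0.011638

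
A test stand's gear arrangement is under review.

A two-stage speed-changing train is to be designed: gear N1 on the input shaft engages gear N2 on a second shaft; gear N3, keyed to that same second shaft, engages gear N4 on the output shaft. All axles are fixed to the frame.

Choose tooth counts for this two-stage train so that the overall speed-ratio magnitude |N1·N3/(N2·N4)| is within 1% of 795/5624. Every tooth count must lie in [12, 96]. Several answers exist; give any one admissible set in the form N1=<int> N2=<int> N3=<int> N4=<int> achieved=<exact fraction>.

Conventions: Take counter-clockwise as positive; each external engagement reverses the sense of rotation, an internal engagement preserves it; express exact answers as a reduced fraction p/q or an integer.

N1=15 N2=74 N3=53 N4=76 achieved=795/5624

2-stage fixed-axis compound train for ratio 795/5624
target = 795/5624 in lowest terms: an exact hit needs N1·N3 = k·795 and N2·N4 = k·5624 for one integer k, every count in [12, 96]; additionally prefer no 1:1 stage (N1 ≠ N2, N3 ≠ N4)
k = 1: N1·N3 = 795 = 15·53, N2·N4 = 5624 = 74·76
achieved = 15·53/(74·76) = 795/5624; |achieved − target| = 0 ≤ 159/112480 ✓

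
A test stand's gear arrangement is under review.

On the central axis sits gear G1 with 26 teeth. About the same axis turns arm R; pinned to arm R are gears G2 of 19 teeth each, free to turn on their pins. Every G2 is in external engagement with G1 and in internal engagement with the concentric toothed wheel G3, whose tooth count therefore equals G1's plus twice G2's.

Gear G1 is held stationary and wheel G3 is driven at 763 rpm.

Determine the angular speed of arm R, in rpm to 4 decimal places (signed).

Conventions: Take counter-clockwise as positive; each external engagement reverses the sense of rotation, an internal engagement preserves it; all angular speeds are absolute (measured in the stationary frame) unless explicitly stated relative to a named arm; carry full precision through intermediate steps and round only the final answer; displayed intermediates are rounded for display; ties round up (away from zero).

class = planetary set [G3 = 26+2·19 = 64; Willis about the carrier]
normalise by the input: solve with ω_ring = 1, then scale by 763 rpm
ring teeth: 26 + 2·19 = 64
26(ω_sun−ω_arm) = −64(ω_ring−ω_arm),  ω_sun = 0, ω_ring = 1
26(0−ω_arm) = −64(1−ω_arm)  ⇒  90·ω_arm = 64  ⇒  ω_arm = 32/45
scale: ω_arm = 32/45 × 763 rpm = +542.5778 rpm

+542.5778 rpm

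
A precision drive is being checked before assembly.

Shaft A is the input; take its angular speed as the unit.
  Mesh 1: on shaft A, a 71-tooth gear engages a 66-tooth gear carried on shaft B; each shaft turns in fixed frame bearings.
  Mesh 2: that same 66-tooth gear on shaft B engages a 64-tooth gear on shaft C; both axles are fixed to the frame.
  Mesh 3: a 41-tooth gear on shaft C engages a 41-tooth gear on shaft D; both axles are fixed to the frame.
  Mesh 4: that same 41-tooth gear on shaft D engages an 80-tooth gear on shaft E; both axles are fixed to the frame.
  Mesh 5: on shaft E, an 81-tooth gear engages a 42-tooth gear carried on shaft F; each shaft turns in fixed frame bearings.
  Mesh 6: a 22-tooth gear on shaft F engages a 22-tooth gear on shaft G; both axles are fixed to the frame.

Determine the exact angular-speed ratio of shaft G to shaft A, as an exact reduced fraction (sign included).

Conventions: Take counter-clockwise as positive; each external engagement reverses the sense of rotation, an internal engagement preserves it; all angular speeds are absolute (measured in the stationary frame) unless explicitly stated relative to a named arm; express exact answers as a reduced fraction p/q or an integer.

class = fixed-axis compound train [6 meshes; 6 ratios multiply, 6 sense flips]
mesh 1 [71T→66T]: running ratio 71/66, sense −
mesh 2 [66T→64T]: running ratio 71/64, sense +
mesh 3 [41T→41T]: running ratio 71/64, sense −
mesh 4 [41T→80T]: running ratio 2911/5120, sense +
mesh 5 [81T→42T]: running ratio 78597/71680, sense −
mesh 6 [22T→22T]: running ratio 78597/71680, sense +
ω_out/ω_in = 78597/71680

78597/71680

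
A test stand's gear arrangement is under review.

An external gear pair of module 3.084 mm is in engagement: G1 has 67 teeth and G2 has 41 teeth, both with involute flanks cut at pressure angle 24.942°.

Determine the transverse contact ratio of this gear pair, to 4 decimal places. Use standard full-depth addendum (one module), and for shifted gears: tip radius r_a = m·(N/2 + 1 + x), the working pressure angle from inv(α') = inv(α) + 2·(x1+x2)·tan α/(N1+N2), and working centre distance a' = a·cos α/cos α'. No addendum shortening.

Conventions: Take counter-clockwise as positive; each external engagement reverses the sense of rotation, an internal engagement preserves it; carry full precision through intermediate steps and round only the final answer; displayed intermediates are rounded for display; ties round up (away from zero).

recognized (one external pair, fixed centres): single-mesh tooth geometry, m = 3.084, N1 = 67, N2 = 41
base radii: r_b1 = 93.678434, r_b2 = 57.325609
tip radii: r_a1 = 106.398000, r_a2 = 66.306000
no profile shift: α' = α, a' = a
action lengths: √(r_a1²−r_b1²) = 50.446858, √(r_a2²−r_b2²) = 33.320568
base pitch p_b = π·m·cos α = 8.785059
CR = (50.446858 + 33.320568 − 166.536000·sin 24.94200°)/8.785059 = 1.541150
contact ratio ≈ 1.5412

1.5412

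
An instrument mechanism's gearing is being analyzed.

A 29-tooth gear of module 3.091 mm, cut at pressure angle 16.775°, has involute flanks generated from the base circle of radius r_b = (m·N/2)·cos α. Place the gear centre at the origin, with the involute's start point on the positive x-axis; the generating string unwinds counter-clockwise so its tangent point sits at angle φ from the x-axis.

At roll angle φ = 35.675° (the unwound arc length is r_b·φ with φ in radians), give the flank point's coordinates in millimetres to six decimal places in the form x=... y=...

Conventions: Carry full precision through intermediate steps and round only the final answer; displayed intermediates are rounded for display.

x=50.441486 y=3.320874

topology: single-mesh involute geometry — m = 3.091, N = 29
pitch radius r_p = m·N/2 = 3.091·29/2 = 44.819500
base radius r_b = r_p·cos α = 44.819500·cos 16.775° = 42.912229
roll angle φ = 35.675° = 0.62264621 rad
x = r_b·(cos φ + φ·sin φ) = 50.441486
y = r_b·(sin φ − φ·cos φ) = 3.320874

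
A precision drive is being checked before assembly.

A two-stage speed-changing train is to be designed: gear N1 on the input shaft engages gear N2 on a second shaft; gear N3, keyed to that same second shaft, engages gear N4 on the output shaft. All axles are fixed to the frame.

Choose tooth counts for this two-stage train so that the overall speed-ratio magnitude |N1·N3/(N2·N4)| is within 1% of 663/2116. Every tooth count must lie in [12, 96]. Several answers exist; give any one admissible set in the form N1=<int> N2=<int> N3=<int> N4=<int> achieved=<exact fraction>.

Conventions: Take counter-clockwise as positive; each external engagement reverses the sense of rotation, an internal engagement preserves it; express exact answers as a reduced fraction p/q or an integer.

N1=13 N2=23 N3=51 N4=92 achieved=663/2116

2-stage fixed-axis compound train for ratio 663/2116
target = 663/2116 in lowest terms: an exact hit needs N1·N3 = k·663 and N2·N4 = k·2116 for one integer k, every count in [12, 96]; additionally prefer no 1:1 stage (N1 ≠ N2, N3 ≠ N4)
k = 1: N1·N3 = 663 = 13·51, N2·N4 = 2116 = 23·92
achieved = 13·51/(23·92) = 663/2116; |achieved − target| = 0 ≤ 663/211600 ✓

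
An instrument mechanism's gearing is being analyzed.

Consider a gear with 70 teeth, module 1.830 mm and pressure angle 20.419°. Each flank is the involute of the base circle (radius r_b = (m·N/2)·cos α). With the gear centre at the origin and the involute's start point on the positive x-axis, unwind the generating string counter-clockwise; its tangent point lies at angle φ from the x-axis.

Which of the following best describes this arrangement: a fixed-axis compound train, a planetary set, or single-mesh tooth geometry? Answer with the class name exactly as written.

class = single-mesh tooth geometry [base-circle involute, m = 1.830, 70T]
classification: single-mesh tooth geometry

single-mesh tooth geometry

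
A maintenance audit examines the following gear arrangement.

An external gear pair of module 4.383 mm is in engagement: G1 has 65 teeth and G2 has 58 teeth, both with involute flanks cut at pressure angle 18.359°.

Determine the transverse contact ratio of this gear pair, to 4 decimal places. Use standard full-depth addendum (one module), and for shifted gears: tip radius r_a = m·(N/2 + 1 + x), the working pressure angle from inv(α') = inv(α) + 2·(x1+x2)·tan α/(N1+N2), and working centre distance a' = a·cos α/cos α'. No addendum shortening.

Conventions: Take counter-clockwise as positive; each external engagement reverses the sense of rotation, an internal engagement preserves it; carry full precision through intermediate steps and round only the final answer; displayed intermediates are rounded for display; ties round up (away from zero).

1.8890

single-mesh involute tooth geometry (65T engaging 58T at module 4.383)
base radii: r_b1 = 135.197156, r_b2 = 120.637462
tip radii: r_a1 = 146.830500, r_a2 = 131.490000
no profile shift: α' = α, a' = a
action lengths: √(r_a1²−r_b1²) = 57.279357, √(r_a2²−r_b2²) = 52.308917
base pitch p_b = π·m·cos α = 13.068751
CR = (57.279357 + 52.308917 − 269.554500·sin 18.35900°)/13.068751 = 1.888987
contact ratio ≈ 1.8890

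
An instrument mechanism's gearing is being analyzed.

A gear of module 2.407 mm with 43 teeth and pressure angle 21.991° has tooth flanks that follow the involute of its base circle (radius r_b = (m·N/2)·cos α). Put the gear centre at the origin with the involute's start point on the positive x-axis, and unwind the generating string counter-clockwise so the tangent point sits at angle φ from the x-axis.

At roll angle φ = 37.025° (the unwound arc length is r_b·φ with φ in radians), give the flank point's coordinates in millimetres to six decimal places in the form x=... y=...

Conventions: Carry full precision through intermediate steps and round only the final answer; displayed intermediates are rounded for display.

recognized (one wheel, involute flank): single-mesh tooth geometry, m = 2.407, N = 43
pitch radius r_p = m·N/2 = 2.407·43/2 = 51.750500
base radius r_b = r_p·cos α = 51.750500·cos 21.991° = 47.985273
roll angle φ = 37.025° = 0.64620816 rad
x = r_b·(cos φ + φ·sin φ) = 56.982308
y = r_b·(sin φ − φ·cos φ) = 4.138653

x=56.982308 y=4.138653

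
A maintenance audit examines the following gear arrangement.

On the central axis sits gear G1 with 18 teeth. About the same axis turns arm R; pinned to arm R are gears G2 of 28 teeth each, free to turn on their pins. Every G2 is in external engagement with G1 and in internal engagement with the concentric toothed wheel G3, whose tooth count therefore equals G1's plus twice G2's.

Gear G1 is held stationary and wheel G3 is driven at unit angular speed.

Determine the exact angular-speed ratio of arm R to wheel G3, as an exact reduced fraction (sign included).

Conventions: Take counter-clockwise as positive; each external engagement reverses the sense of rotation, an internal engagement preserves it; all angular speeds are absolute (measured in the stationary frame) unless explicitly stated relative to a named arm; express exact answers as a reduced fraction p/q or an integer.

37/46

class = planetary set [G3 = 18+2·28 = 74; Willis about the carrier]
ring teeth: 18 + 2·28 = 74
18(ω_sun−ω_arm) = −74(ω_ring−ω_arm),  ω_sun = 0, ω_ring = 1
18(0−ω_arm) = −74(1−ω_arm)  ⇒  92·ω_arm = 74  ⇒  ω_arm = 37/46
ω_out/ω_in = 37/46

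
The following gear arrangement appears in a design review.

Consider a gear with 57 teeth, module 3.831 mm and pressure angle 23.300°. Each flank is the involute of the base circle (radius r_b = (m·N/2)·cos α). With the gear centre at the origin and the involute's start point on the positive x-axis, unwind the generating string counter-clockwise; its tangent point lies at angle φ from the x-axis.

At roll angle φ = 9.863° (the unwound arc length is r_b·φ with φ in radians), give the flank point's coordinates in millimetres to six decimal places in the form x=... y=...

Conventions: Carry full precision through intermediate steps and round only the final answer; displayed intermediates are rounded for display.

class = single-mesh tooth geometry [base-circle involute, m = 3.831, 57T]
pitch radius r_p = m·N/2 = 3.831·57/2 = 109.183500
base radius r_b = r_p·cos α = 109.183500·cos 23.300° = 100.279190
roll angle φ = 9.863° = 0.17214182 rad
x = r_b·(cos φ + φ·sin φ) = 101.753979
y = r_b·(sin φ − φ·cos φ) = 0.170005

x=101.753979 y=0.170005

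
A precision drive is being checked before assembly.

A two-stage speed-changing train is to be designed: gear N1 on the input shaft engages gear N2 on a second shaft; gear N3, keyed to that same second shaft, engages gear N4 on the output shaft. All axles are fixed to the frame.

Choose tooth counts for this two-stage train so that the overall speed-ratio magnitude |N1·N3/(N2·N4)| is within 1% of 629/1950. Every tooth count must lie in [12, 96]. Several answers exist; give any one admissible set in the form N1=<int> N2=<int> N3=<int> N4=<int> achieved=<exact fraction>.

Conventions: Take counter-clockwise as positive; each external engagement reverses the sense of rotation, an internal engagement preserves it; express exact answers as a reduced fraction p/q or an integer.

topology: fixed-axis compound train — 2 stages, target 629/1950
target = 629/1950 in lowest terms: an exact hit needs N1·N3 = k·629 and N2·N4 = k·1950 for one integer k, every count in [12, 96]; additionally prefer no 1:1 stage (N1 ≠ N2, N3 ≠ N4)
k = 1: N1·N3 = 629 = 17·37, N2·N4 = 1950 = 25·78
achieved = 17·37/(25·78) = 629/1950; |achieved − target| = 0 ≤ 629/195000 ✓

N1=17 N2=25 N3=37 N4=78 achieved=629/1950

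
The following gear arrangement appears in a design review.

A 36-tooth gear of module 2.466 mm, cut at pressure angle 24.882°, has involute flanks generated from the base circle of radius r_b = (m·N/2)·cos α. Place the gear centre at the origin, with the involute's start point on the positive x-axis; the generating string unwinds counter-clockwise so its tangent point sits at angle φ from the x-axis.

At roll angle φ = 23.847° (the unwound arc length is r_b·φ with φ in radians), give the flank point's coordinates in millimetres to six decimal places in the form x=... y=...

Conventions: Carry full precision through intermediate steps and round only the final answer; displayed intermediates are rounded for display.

single-mesh involute tooth geometry (36T wheel at module 2.466)
pitch radius r_p = m·N/2 = 2.466·36/2 = 44.388000
base radius r_b = r_p·cos α = 44.388000·cos 24.882° = 40.267739
roll angle φ = 23.847° = 0.41620867 rad
x = r_b·(cos φ + φ·sin φ) = 43.605923
y = r_b·(sin φ − φ·cos φ) = 0.951103

x=43.605923 y=0.951103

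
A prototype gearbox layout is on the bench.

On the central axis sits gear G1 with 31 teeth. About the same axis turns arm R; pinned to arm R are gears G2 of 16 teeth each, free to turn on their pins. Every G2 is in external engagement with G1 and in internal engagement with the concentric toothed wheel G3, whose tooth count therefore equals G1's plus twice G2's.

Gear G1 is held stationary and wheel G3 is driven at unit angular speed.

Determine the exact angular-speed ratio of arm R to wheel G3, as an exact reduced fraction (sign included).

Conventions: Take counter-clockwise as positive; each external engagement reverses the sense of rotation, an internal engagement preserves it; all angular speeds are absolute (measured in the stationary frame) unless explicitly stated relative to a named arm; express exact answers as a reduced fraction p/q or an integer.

topology: planetary set — G1 31T / G2 16T / G3 63T, arm = carrier (Willis)
ring teeth: 31 + 2·16 = 63
31(ω_sun−ω_arm) = −63(ω_ring−ω_arm),  ω_sun = 0, ω_ring = 1
31(0−ω_arm) = −63(1−ω_arm)  ⇒  94·ω_arm = 63  ⇒  ω_arm = 63/94
ω_out/ω_in = 63/94

63/94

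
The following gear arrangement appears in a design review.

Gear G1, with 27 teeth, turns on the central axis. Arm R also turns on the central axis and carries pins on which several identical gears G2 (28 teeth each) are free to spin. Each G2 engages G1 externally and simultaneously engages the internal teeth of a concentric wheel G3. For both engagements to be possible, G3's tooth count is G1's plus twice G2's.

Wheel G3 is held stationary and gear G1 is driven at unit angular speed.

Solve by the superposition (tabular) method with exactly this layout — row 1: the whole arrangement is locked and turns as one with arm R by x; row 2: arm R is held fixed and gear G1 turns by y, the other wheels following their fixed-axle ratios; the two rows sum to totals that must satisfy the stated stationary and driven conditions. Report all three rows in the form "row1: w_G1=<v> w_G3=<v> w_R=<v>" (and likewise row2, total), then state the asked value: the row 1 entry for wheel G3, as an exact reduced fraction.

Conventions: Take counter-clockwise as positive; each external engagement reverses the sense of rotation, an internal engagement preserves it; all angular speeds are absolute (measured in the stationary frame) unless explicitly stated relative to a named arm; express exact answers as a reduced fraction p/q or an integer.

class = planetary set [G3 = 27+2·28 = 83; Willis about the carrier]
row 1 (train locked, turned with arm): all members turn x
superposition row 2 [arm held]: sun y, ring −(27/83)·y, arm 0
boundary: total ω_ring = x − (27/83)·y = 0 and total ω_sun = x + y = 1  ⇒  y = 83/110, x = 27/110
row 2 ring = −(27/83)·83/110 = -27/110
totals (row 1 + row 2): sun 27/110 + 83/110 = 1, ring 27/110 + (-27/110) = 0, arm 27/110 + 0 = 27/110
asked cell (row1, ring) = 27/110

row1: w_G1=27/110 w_G3=27/110 w_R=27/110
row2: w_G1=83/110 w_G3=-27/110 w_R=0
total: w_G1=1 w_G3=0 w_R=27/110
asked value: 27/110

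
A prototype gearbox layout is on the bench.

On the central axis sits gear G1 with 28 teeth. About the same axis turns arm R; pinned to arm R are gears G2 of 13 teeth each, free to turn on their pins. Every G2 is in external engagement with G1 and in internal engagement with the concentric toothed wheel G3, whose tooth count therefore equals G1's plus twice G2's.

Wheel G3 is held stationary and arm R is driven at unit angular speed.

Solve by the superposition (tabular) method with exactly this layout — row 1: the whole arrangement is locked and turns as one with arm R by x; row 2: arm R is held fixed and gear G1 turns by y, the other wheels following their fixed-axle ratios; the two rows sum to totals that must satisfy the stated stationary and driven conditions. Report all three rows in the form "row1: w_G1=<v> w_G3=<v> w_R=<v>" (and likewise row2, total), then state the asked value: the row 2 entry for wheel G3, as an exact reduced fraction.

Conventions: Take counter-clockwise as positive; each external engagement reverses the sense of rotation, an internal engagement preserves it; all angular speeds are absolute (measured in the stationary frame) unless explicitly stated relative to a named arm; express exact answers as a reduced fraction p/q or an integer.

recognized (axles ride arm R): planetary set, 28/13/54 teeth
row 1 (train locked, turned with arm): all members turn x
row 2: sun turns y, ring = −(28/54)·y, arm 0
boundary: total ω_ring = x − (28/54)·y = 0 and total ω_arm = x = 1  ⇒  y = 27/14, x = 1
row 2 ring = −(28/54)·27/14 = -1
totals (row 1 + row 2): sun 1 + 27/14 = 41/14, ring 1 + (-1) = 0, arm 1 + 0 = 1
asked cell (row2, ring) = -1

row1: w_G1=1 w_G3=1 w_R=1
row2: w_G1=27/14 w_G3=-1 w_R=0
total: w_G1=41/14 w_G3=0 w_R=1
asked value: -1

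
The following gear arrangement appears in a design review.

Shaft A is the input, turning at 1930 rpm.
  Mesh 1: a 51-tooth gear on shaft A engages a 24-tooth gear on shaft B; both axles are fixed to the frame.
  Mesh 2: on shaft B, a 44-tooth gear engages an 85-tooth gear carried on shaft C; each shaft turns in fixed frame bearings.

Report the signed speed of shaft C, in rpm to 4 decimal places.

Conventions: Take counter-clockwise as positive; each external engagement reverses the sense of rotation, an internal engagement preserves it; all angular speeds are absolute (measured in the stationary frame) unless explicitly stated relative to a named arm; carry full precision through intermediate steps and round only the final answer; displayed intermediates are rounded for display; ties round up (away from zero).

recognized (3 fixed axles, 2 meshes): fixed-axis compound train
mesh 1 [51T→24T]: ω = 1930.0000×51/24 = 4101.2500 rpm, sense flips to −
mesh 2 [44T→85T]: ω = 4101.2500×44/85 = 2123.0000 rpm, sense flips to +
signed output speed = +2123.0000 rpm

+2123.0000 rpm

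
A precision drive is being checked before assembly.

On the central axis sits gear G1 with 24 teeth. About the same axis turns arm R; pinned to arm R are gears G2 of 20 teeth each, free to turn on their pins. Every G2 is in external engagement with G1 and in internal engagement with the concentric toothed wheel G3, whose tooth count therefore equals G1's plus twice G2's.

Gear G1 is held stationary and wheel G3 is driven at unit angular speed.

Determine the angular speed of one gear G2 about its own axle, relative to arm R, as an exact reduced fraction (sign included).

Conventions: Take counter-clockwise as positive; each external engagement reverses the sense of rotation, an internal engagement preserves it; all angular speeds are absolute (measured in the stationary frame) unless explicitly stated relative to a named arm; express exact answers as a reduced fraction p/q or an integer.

48/55

planetary set (24T centre, 20T on arm, 64T internal) — Willis relation
ring teeth: 24 + 2·20 = 64
24(ω_sun−ω_arm) = −64(ω_ring−ω_arm),  ω_sun = 0, ω_ring = 1
24(0−ω_arm) = −64(1−ω_arm)  ⇒  88·ω_arm = 64  ⇒  ω_arm = 8/11
sun–planet mesh: 24·(0−8/11) = −20·(ω_p−ω_arm)  ⇒  ω_p−ω_arm = 48/55
exact speed ratio = 48/55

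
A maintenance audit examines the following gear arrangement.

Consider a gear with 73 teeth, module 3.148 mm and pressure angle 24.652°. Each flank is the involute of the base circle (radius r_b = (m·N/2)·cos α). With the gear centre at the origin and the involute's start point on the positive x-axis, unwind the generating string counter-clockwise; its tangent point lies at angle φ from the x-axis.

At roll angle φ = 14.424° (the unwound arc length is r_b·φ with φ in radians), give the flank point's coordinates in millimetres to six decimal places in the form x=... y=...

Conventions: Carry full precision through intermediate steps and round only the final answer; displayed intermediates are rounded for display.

recognized (one wheel, involute flank): single-mesh tooth geometry, m = 3.148, N = 73
pitch radius r_p = m·N/2 = 3.148·73/2 = 114.902000
base radius r_b = r_p·cos α = 114.902000·cos 24.652° = 104.429594
roll angle φ = 14.424° = 0.25174629 rad
x = r_b·(cos φ + φ·sin φ) = 107.686523
y = r_b·(sin φ − φ·cos φ) = 0.551870

x=107.686523 y=0.551870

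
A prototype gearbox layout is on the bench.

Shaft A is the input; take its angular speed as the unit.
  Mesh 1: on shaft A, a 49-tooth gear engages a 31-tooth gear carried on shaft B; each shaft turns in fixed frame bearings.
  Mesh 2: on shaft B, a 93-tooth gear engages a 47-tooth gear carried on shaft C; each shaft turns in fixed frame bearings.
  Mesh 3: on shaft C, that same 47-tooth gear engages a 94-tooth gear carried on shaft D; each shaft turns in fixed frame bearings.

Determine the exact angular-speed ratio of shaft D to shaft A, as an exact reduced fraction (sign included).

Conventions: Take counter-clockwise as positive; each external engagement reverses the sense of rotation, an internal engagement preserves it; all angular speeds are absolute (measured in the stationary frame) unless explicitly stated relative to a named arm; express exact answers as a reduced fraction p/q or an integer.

-147/94

class = fixed-axis compound train [3 meshes; 3 ratios multiply, 3 sense flips]
mesh 1 [49T→31T]: running ratio 49/31, sense −
mesh 2 [93T→47T]: running ratio 147/47, sense +
mesh 3 [47T→94T]: running ratio 147/94, sense −
ω_out/ω_in = -147/94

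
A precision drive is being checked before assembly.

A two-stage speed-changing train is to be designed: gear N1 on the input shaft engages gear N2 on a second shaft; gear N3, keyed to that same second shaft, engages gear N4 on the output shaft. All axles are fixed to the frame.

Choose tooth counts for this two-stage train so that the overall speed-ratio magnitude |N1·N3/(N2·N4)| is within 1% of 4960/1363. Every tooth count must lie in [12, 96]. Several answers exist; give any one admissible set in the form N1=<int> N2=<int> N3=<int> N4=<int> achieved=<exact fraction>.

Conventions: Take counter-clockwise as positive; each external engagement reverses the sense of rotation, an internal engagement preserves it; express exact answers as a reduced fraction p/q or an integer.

N1=62 N2=29 N3=80 N4=47 achieved=4960/1363

design class (target 4960/1363): fixed-axis compound train
target = 4960/1363 in lowest terms: an exact hit needs N1·N3 = k·4960 and N2·N4 = k·1363 for one integer k, every count in [12, 96]; additionally prefer no 1:1 stage (N1 ≠ N2, N3 ≠ N4)
k = 1: N1·N3 = 4960 = 62·80, N2·N4 = 1363 = 29·47
achieved = 62·80/(29·47) = 4960/1363; |achieved − target| = 0 ≤ 248/6815 ✓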